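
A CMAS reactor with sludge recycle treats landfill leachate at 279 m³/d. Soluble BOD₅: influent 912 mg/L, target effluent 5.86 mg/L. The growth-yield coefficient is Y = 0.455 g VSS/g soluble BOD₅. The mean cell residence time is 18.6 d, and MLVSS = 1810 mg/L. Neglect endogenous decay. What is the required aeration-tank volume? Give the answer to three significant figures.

V·X = Y·Q·ΔS·θ_c gives V = 0.455 × 279 × (912 − 5.86) × 18.6 / 1810 = 1182 m³.

V ≈ 1180 m³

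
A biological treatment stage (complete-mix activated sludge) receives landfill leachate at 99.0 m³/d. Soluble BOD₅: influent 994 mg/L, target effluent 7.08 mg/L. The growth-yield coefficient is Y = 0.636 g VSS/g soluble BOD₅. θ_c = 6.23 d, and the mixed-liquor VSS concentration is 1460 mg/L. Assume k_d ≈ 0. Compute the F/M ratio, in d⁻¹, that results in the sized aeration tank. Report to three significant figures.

F/M ≈ 0.254 d⁻¹

With k_d = 0 the design equation reduces to V = Y Q (S₀−S) θ_c / X = 0.636 × 99.0 × (994 − 7.08) × 6.23 / 1460 = 265.2 m³.
F/M = Q·S₀ / (V·X) = 99.0 × 994 / (265.2 × 1460) = 0.2542 g soluble BOD₅·(g VSS·d)⁻¹.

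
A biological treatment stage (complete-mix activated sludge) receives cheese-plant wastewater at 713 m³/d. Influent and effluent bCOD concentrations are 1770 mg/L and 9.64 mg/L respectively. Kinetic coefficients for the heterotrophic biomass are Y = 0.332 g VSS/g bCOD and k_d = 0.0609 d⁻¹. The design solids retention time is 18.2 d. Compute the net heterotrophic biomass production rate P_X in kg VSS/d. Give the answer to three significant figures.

P_X ≈ 198 kg VSS/d

Correct the yield for decay: Y_obs = Y/(1 + k_d θ_c) = 0.332 / (1 + 0.0609 × 18.2) = 0.332 / 2.108 = 0.1575.
ΔS = 1770 − 9.64 = 1760 mg/L, so the substrate removal rate is 713 × 1760/1000 = 1255 kg bCOD/d.
Biomass produced: P_X = Y_obs·Q·ΔS = 0.1575 × 1255 ≈ 197.6 kg VSS/d.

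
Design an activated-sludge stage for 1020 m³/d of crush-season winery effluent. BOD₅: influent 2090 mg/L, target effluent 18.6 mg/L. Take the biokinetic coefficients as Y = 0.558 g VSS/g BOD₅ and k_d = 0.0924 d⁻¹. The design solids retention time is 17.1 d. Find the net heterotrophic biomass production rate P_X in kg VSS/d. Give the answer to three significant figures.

P_X ≈ 457 kg VSS/d

Observed yield with endogenous decay: Y_obs = Y / (1 + k_d·θ_c) = 0.558 / (1 + 0.0924 × 17.1) = 0.558 / 2.580 = 0.2163 g VSS/g BOD₅.
ΔS = 2090 − 18.6 = 2071 mg/L, so the substrate removal rate is 1020 × 2071/1000 = 2113 kg BOD₅/d.
P_X = Y_obs · Q(S₀ − S) = 0.2163 × 2113 = 457.0 kg VSS/d.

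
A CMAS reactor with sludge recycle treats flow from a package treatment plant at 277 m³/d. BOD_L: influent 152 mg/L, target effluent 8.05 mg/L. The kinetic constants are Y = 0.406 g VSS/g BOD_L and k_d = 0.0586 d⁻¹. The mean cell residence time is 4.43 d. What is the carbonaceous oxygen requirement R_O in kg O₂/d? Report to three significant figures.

R_O ≈ 21.6 kg O₂/d

Correct the yield for decay: Y_obs = Y/(1 + k_d θ_c) = 0.406 / (1 + 0.0586 × 4.43) = 0.406 / 1.260 = 0.3223.
ΔS = 152 − 8.05 = 143.9 mg/L, so the substrate removal rate is 277 × 143.9/1000 = 39.87 kg BOD_L/d.
Net sludge production P_X = 0.3223 × 39.87 = 12.85 kg VSS/d.
R_O = Q·(S₀ − S) − 1.42·P_X = 39.87 − 1.42 × 12.85 = 21.62 kg O₂/d.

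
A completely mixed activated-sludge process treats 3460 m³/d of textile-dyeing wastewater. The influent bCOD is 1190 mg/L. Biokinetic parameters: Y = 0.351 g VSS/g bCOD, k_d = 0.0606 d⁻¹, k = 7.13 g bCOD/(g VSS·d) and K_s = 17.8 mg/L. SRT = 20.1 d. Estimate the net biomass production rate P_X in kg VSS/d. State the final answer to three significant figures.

For a completely mixed reactor with recycle the Lawrence–McCarty relation gives S = K_s·(1 + k_d·θ_c) / [θ_c·(Y·k − k_d) − 1] = 17.8 × (1 + 0.0606 × 20.1) / [20.1 × (0.351 × 7.13 − 0.0606) − 1] = 39.48 / 48.08 = 0.8211 mg/L.
Observed yield with endogenous decay: Y_obs = Y / (1 + k_d·θ_c) = 0.351 / (1 + 0.0606 × 20.1) = 0.351 / 2.218 = 0.1582 g VSS/g bCOD.
Substrate removed = Q·(S₀ − S) = 3460 m³/d × (1190 − 0.821) g/m³ = 4.11×10^6 g/d = 4115 kg/d.
Net biomass production P_X = Y_obs × Q·(S₀ − S) = 0.1582 × 4115 = 651.1 kg VSS/d.

P_X ≈ 651 kg VSS/d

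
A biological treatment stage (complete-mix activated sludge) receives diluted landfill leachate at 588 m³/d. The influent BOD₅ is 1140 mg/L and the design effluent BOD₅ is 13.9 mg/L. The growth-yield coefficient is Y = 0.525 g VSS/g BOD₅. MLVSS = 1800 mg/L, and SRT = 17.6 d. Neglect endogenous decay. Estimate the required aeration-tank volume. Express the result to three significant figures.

V·X = Y·Q·ΔS·θ_c gives V = 0.525 × 588 × (1140 − 13.9) × 17.6 / 1800 = 3399 m³.

V ≈ 3400 m³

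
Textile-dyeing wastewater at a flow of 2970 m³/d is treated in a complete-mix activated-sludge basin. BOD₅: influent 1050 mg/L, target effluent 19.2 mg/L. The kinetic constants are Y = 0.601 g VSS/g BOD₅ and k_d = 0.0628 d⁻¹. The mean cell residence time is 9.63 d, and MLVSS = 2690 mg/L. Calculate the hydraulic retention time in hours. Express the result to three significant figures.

τ ≈ 33.2 h

Rearranging the biomass balance for a CMAS with decay, V = Y·Q·ΔS·θ_c / [X·(1+k_d θ_c)] = 0.601 × 2970 × (1050 − 19.2) × 9.63 / [2690 × (1 + 0.0628 × 9.63)] = 1.77×10^7 / 4317 = 4105 m³.
HRT = V/Q = 4105 m³ / 2970 m³·d⁻¹ = 1.382 d × 24 = 33.17 h.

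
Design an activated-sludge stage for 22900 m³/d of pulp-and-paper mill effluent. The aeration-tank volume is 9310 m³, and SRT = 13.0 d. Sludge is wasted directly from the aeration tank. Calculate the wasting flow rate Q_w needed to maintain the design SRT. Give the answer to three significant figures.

For wasting at MLVSS concentration, Q_w = V/θ_c = 9310/13.0 = 716.2 m³/d.

Q_w ≈ 716 m³/d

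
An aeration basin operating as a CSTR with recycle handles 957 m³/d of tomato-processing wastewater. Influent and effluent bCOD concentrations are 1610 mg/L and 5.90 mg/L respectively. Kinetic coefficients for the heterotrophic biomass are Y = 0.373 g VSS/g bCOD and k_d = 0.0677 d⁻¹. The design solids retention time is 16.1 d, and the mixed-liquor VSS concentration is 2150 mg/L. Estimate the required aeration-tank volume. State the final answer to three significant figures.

Steady-state biomass mass balance: V·X·(1 + k_d·θ_c) = Y·Q·(S₀ − S)·θ_c, so V = 0.373 × 957 × (1610 − 5.90) × 16.1 / [2150 × (1 + 0.0677 × 16.1)] = 9.22×10^6 / 4493 = 2052 m³.

V ≈ 2050 m³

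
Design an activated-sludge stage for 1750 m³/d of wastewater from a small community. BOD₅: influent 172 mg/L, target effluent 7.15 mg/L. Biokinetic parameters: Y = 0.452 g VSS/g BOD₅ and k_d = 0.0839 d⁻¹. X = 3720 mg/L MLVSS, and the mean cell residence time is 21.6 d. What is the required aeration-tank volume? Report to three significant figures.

V ≈ 269 m³

Rearranging the biomass balance for a CMAS with decay, V = Y·Q·ΔS·θ_c / [X·(1+k_d θ_c)] = 0.452 × 1750 × (172 − 7.15) × 21.6 / [3720 × (1 + 0.0839 × 21.6)] = 2.82×10^6 / 10462 = 269.2 m³.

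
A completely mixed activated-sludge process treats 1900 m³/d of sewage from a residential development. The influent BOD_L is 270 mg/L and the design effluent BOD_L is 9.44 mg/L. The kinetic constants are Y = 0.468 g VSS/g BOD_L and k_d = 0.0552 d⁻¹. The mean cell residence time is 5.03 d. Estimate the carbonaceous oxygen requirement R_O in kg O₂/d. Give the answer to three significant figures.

R_O ≈ 238 kg O₂/d

Correct the yield for decay: Y_obs = Y/(1 + k_d θ_c) = 0.468 / (1 + 0.0552 × 5.03) = 0.468 / 1.278 = 0.3663.
Q·(S₀ − S) = 1900 × (270 − 9.44) × 10⁻³ = 495.1 kg/d removed.
Biomass synthesised: P_X = Y_obs × 495.1 = 181.3 kg VSS/d.
R_O = Q·ΔS − 1.42 P_X = 495.1 − 257.5 = 237.6 kg O₂/d.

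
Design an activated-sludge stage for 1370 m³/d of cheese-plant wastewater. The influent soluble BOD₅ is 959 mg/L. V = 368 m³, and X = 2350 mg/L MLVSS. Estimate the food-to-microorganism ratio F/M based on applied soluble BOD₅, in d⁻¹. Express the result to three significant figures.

F/M ≈ 1.52 d⁻¹

F/M = applied load / biomass = Q·S₀/(V·X) = 1370 × 959 / (368.0 × 2350) = 1.519 d⁻¹.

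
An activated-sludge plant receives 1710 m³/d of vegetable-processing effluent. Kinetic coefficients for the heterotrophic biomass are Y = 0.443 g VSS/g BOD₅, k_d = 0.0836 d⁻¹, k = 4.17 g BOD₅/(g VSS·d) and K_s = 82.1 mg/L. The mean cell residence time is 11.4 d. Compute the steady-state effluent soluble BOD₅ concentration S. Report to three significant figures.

Effluent substrate depends only on kinetics and SRT: S = K_s(1 + k_d θ_c) / [θ_c(Yk − k_d) − 1] = 82.1 × (1 + 0.0836 × 11.4) / [11.4 × (0.443 × 4.17 − 0.0836) − 1] = 160.3 / 19.11 = 8.392 mg/L.

S ≈ 8.39 mg/L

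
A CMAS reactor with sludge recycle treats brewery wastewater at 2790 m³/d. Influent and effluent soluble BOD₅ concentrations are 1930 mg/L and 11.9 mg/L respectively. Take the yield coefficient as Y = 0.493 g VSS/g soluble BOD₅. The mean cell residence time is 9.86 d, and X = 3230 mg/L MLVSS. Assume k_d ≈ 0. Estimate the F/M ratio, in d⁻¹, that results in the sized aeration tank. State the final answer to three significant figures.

With k_d = 0 the design equation reduces to V = Y Q (S₀−S) θ_c / X = 0.493 × 2790 × (1930 − 11.9) × 9.86 / 3230 = 8054 m³.
F/M = Q·S₀ / (V·X) = 2790 × 1930 / (8054 × 3230) = 0.2070 g soluble BOD₅·(g VSS·d)⁻¹.

F/M ≈ 0.207 d⁻¹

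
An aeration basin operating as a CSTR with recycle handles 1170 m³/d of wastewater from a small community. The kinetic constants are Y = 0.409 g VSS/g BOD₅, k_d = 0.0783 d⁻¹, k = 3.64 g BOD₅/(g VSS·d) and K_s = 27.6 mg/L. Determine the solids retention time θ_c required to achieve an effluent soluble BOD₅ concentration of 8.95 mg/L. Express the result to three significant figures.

θ_c ≈ 3.49 d

Specific growth rate at S = 8.95 mg/L: μ = YkS/(K_s+S) = 0.409·3.64·8.95/(27.6+8.95) = 0.3646 d⁻¹.
Then 1/θ_c = μ − k_d = 0.3646 − 0.0783 = 0.2863 d⁻¹, giving θ_c = 3.493 d.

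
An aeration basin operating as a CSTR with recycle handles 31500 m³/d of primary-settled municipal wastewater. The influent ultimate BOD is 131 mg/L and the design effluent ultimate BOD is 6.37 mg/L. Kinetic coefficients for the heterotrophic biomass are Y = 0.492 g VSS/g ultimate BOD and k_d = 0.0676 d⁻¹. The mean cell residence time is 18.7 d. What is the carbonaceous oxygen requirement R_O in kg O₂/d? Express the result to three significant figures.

Observed yield with endogenous decay: Y_obs = Y / (1 + k_d·θ_c) = 0.492 / (1 + 0.0676 × 18.7) = 0.492 / 2.264 = 0.2173 g VSS/g ultimate BOD.
Q·(S₀ − S) = 31500 × (131 − 6.37) × 10⁻³ = 3926 kg/d removed.
P_X = Y_obs·Q·(S₀ − S) = 0.2173 × 3926 = 853.1 kg VSS/d.
Carbonaceous O₂ demand = substrate oxidised − cell-mass equivalent = 3926 − 1.42 × 853.1 = 2714 kg O₂/d.

R_O ≈ 2710 kg O₂/d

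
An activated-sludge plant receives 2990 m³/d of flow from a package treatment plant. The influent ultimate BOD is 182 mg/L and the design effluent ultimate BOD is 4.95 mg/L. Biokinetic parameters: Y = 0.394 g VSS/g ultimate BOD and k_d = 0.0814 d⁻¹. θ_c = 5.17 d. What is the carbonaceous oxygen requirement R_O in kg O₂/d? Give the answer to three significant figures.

The observed yield is Y_obs = Y/(1 + k_d·θ_c) = 0.394 / (1 + 0.0814 × 5.17) = 0.394 / 1.421 = 0.2773 g VSS per g ultimate BOD removed.
ΔS = 182 − 4.95 = 177.1 mg/L, so the substrate removal rate is 2990 × 177.1/1000 = 529.4 kg ultimate BOD/d.
Net sludge production P_X = 0.2773 × 529.4 = 146.8 kg VSS/d.
Carbonaceous O₂ demand = substrate oxidised − cell-mass equivalent = 529.4 − 1.42 × 146.8 = 320.9 kg O₂/d.

R_O ≈ 321 kg O₂/d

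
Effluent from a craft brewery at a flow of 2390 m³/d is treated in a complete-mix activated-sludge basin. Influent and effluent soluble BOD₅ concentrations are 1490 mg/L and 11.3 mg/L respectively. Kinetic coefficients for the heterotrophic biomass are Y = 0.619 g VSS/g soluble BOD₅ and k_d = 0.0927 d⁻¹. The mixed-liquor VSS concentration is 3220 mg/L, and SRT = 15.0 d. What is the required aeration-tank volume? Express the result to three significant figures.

Steady-state biomass mass balance: V·X·(1 + k_d·θ_c) = Y·Q·(S₀ − S)·θ_c, so V = 0.619 × 2390 × (1490 − 11.3) × 15.0 / [3220 × (1 + 0.0927 × 15.0)] = 3.28×10^7 / 7697 = 4263 m³.

V ≈ 4260 m³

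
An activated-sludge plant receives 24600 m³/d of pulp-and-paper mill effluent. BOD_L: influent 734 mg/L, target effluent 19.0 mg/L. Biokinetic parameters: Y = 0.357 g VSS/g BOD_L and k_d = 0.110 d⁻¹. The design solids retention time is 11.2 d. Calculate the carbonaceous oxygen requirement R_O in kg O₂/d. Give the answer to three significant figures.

R_O ≈ 13600 kg O₂/d

Correct the yield for decay: Y_obs = Y/(1 + k_d θ_c) = 0.357 / (1 + 0.110 × 11.2) = 0.357 / 2.232 = 0.1599.
Mass of BOD_L removed per day: Q(S₀ − S) = 24600 × 715.0 g/m³ = 17589 kg/d.
P_X = Y_obs·Q·(S₀ − S) = 0.1599 × 17589 = 2813 kg VSS/d.
R_O = Q·ΔS − 1.42 P_X = 17589 − 3995 = 13594 kg O₂/d.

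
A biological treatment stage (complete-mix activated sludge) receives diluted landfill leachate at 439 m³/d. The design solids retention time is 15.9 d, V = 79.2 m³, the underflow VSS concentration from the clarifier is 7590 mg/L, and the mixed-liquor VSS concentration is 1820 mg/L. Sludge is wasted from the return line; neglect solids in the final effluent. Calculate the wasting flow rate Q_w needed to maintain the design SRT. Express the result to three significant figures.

Wasting from the return line (neglecting effluent solids): Q_w = V·X / (θ_c·X_r) = 79.20 × 1820 / (15.9 × 7590) = 1.194 m³/d.

Q_w ≈ 1.19 m³/d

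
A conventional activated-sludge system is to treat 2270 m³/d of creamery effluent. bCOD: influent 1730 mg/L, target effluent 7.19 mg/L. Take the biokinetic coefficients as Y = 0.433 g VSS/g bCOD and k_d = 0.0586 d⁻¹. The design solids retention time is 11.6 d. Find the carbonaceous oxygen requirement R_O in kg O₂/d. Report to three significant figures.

The observed yield is Y_obs = Y/(1 + k_d·θ_c) = 0.433 / (1 + 0.0586 × 11.6) = 0.433 / 1.680 = 0.2578 g VSS per g bCOD removed.
ΔS = 1730 − 7.19 = 1723 mg/L, so the substrate removal rate is 2270 × 1723/1000 = 3911 kg bCOD/d.
Biomass synthesised: P_X = Y_obs × 3911 = 1008 kg VSS/d.
R_O = Q·(S₀ − S) − 1.42·P_X = 3911 − 1.42 × 1008 = 2479 kg O₂/d.

R_O ≈ 2480 kg O₂/d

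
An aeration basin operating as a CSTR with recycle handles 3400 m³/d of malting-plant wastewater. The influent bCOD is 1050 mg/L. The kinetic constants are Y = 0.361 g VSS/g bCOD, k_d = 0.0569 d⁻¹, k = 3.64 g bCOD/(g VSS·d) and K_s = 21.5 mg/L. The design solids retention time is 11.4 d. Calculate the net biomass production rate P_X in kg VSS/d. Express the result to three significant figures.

From the Monod/SRT balance for a CMAS, S = K_s·(1+k_d θ_c)/[θ_c·(Y k − k_d) − 1] = 21.5 × (1 + 0.0569 × 11.4) / [11.4 × (0.361 × 3.64 − 0.0569) − 1] = 35.45 / 13.33 = 2.659 mg/L.
Correct the yield for decay: Y_obs = Y/(1 + k_d θ_c) = 0.361 / (1 + 0.0569 × 11.4) = 0.361 / 1.649 = 0.2190.
Substrate removed = Q·(S₀ − S) = 3400 m³/d × (1050 − 2.66) g/m³ = 3.56×10^6 g/d = 3561 kg/d.
Biomass produced: P_X = Y_obs·Q·ΔS = 0.2190 × 3561 ≈ 779.7 kg VSS/d.

P_X ≈ 780 kg VSS/d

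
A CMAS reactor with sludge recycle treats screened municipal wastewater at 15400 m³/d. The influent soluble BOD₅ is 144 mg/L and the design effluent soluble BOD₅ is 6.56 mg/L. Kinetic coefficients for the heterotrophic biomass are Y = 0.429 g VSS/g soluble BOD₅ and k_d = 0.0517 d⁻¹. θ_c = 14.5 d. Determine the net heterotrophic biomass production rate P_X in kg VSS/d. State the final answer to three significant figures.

The observed yield is Y_obs = Y/(1 + k_d·θ_c) = 0.429 / (1 + 0.0517 × 14.5) = 0.429 / 1.750 = 0.2452 g VSS per g soluble BOD₅ removed.
Mass of soluble BOD₅ removed per day: Q(S₀ − S) = 15400 × 137.4 g/m³ = 2117 kg/d.
P_X = Y_obs · Q(S₀ − S) = 0.2452 × 2117 = 519.0 kg VSS/d.

P_X ≈ 519 kg VSS/d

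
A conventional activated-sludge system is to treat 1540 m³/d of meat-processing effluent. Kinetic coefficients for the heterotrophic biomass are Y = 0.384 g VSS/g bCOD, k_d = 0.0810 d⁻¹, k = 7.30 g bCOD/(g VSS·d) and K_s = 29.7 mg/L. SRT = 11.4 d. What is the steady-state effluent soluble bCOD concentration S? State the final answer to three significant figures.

S ≈ 1.90 mg/L

For a completely mixed reactor with recycle the Lawrence–McCarty relation gives S = K_s·(1 + k_d·θ_c) / [θ_c·(Y·k − k_d) − 1] = 29.7 × (1 + 0.0810 × 11.4) / [11.4 × (0.384 × 7.30 − 0.0810) − 1] = 57.12 / 30.03 = 1.902 mg/L.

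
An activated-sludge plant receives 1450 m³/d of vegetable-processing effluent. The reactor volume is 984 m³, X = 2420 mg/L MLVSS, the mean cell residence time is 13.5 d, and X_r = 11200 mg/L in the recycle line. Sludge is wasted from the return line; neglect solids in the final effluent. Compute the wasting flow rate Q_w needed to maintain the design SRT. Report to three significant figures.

Wasting from the return line (neglecting effluent solids): Q_w = V·X / (θ_c·X_r) = 984.0 × 2420 / (13.5 × 11200) = 15.75 m³/d.

Q_w ≈ 15.7 m³/d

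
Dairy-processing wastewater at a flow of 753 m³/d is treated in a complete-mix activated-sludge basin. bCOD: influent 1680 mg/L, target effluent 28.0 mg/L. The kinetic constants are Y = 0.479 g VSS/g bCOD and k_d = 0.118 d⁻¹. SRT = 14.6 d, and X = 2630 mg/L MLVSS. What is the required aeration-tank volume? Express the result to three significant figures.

From the SRT design equation V = Y Q (S₀−S) θ_c / [X (1 + k_d θ_c)] = 0.479 × 753 × (1680 − 28.0) × 14.6 / [2630 × (1 + 0.118 × 14.6)] = 8.7×10^6 / 7161 = 1215 m³.

V ≈ 1210 m³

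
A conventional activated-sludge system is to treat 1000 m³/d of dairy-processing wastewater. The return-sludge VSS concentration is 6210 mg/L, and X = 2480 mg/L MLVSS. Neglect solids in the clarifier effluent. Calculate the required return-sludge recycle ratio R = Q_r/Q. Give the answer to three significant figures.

R = Q_r/Q = X/(X_r − X) = 2480 / (6210 − 2480) = 0.6649.

R ≈ 0.665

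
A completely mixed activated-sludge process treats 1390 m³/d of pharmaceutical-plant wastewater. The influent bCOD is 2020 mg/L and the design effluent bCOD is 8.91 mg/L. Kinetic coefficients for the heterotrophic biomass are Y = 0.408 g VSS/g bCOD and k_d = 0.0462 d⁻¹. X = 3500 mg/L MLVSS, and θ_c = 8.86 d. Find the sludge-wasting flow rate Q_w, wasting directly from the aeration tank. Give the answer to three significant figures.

Rearranging the biomass balance for a CMAS with decay, V = Y·Q·ΔS·θ_c / [X·(1+k_d θ_c)] = 0.408 × 1390 × (2020 − 8.91) × 8.86 / [3500 × (1 + 0.0462 × 8.86)] = 1.01×10^7 / 4933 = 2049 m³.
For wasting at MLVSS concentration, Q_w = V/θ_c = 2049/8.86 = 231.2 m³/d.

Q_w ≈ 231 m³/d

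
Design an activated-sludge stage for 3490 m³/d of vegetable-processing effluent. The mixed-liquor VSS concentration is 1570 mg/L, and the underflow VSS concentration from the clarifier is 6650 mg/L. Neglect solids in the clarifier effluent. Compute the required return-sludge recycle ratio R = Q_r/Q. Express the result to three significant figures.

Mass balance around the secondary clarifier (neglecting effluent solids): R = X / (X_r − X) = 1570 / (6650 − 1570) = 0.3091.

R ≈ 0.309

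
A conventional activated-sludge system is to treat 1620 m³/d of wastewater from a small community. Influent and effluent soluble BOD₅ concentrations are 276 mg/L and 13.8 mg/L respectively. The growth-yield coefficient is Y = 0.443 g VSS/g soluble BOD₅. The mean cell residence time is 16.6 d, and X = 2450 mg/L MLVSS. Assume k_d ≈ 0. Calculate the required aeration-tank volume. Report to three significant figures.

Biomass mass balance (decay neglected): V·X = Y·Q·(S₀ − S)·θ_c, so V = 0.443 × 1620 × (276 − 13.8) × 16.6 / 2450 = 1275 m³.

V ≈ 1270 m³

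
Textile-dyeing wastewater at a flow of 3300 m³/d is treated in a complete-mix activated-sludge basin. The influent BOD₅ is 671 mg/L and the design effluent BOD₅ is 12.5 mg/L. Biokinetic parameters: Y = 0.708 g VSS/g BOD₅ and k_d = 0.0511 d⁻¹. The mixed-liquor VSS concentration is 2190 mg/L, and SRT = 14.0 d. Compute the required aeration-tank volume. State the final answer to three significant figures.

V ≈ 5730 m³

Steady-state biomass mass balance: V·X·(1 + k_d·θ_c) = Y·Q·(S₀ − S)·θ_c, so V = 0.708 × 3300 × (671 − 12.5) × 14.0 / [2190 × (1 + 0.0511 × 14.0)] = 2.15×10^7 / 3757 = 5734 m³.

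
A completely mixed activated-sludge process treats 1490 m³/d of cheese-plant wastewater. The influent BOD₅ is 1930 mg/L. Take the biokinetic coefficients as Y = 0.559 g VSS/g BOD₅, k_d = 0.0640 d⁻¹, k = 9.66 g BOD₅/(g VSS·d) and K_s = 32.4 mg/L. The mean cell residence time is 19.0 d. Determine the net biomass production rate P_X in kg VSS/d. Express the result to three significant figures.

P_X ≈ 725 kg VSS/d

Effluent substrate depends only on kinetics and SRT: S = K_s(1 + k_d θ_c) / [θ_c(Yk − k_d) − 1] = 32.4 × (1 + 0.0640 × 19.0) / [19.0 × (0.559 × 9.66 − 0.0640) − 1] = 71.80 / 100.4 = 0.7152 mg/L.
The observed yield is Y_obs = Y/(1 + k_d·θ_c) = 0.559 / (1 + 0.0640 × 19.0) = 0.559 / 2.216 = 0.2523 g VSS per g BOD₅ removed.
ΔS = 1930 − 0.715 = 1929 mg/L, so the substrate removal rate is 1490 × 1929/1000 = 2875 kg BOD₅/d.
Net biomass production P_X = Y_obs × Q·(S₀ − S) = 0.2523 × 2875 = 725.1 kg VSS/d.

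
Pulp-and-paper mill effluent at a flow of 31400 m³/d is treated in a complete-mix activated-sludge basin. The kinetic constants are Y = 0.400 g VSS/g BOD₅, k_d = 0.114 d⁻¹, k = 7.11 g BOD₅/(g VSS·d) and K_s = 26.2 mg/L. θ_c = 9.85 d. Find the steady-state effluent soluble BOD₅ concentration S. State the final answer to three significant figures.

From the Monod/SRT balance for a CMAS, S = K_s·(1+k_d θ_c)/[θ_c·(Y k − k_d) − 1] = 26.2 × (1 + 0.114 × 9.85) / [9.85 × (0.400 × 7.11 − 0.114) − 1] = 55.62 / 25.89 = 2.148 mg/L.

S ≈ 2.15 mg/L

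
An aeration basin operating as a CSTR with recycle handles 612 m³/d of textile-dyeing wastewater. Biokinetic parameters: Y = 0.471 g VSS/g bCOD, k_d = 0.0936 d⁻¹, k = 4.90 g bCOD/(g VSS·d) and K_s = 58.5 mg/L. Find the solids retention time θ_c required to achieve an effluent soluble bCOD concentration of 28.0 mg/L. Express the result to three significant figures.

At the target effluent, Y k S/(K_s+S) = 0.471×4.90×28.0/86.50 = 0.7471 d⁻¹.
Then 1/θ_c = μ − k_d = 0.7471 − 0.0936 = 0.6535 d⁻¹, giving θ_c = 1.530 d.

θ_c ≈ 1.53 d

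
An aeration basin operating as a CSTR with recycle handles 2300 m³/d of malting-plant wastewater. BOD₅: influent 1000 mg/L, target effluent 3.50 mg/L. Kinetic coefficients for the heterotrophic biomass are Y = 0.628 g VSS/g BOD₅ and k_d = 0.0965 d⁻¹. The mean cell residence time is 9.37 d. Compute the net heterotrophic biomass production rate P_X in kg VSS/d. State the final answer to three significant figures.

P_X ≈ 756 kg VSS/d

The observed yield is Y_obs = Y/(1 + k_d·θ_c) = 0.628 / (1 + 0.0965 × 9.37) = 0.628 / 1.904 = 0.3298 g VSS per g BOD₅ removed.
Q·(S₀ − S) = 2300 × (1000 − 3.50) × 10⁻³ = 2292 kg/d removed.
Biomass produced: P_X = Y_obs·Q·ΔS = 0.3298 × 2292 ≈ 755.9 kg VSS/d.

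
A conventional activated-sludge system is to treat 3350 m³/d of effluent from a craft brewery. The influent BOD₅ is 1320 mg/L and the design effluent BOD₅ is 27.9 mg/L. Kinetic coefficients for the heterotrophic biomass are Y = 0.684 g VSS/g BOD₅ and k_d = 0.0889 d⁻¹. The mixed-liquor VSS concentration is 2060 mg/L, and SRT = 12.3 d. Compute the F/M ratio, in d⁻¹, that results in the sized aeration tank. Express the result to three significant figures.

F/M ≈ 0.254 d⁻¹

Rearranging the biomass balance for a CMAS with decay, V = Y·Q·ΔS·θ_c / [X·(1+k_d θ_c)] = 0.684 × 3350 × (1320 − 27.9) × 12.3 / [2060 × (1 + 0.0889 × 12.3)] = 3.64×10^7 / 4313 = 8444 m³.
F/M = applied load / biomass = Q·S₀/(V·X) = 3350 × 1320 / (8444 × 2060) = 0.2542 d⁻¹.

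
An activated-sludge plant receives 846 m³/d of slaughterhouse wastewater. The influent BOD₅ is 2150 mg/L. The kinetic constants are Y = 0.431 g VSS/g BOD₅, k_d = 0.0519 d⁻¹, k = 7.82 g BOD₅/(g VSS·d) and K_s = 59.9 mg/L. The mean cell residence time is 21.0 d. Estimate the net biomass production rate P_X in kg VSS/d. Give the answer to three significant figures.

P_X ≈ 375 kg VSS/d

From the Monod/SRT balance for a CMAS, S = K_s·(1+k_d θ_c)/[θ_c·(Y k − k_d) − 1] = 59.9 × (1 + 0.0519 × 21.0) / [21.0 × (0.431 × 7.82 − 0.0519) − 1] = 125.2 / 68.69 = 1.822 mg/L.
Observed yield with endogenous decay: Y_obs = Y / (1 + k_d·θ_c) = 0.431 / (1 + 0.0519 × 21.0) = 0.431 / 2.090 = 0.2062 g VSS/g BOD₅.
Q·(S₀ − S) = 846 × (2150 − 1.82) × 10⁻³ = 1817 kg/d removed.
Net biomass production P_X = Y_obs × Q·(S₀ − S) = 0.2062 × 1817 = 374.8 kg VSS/d.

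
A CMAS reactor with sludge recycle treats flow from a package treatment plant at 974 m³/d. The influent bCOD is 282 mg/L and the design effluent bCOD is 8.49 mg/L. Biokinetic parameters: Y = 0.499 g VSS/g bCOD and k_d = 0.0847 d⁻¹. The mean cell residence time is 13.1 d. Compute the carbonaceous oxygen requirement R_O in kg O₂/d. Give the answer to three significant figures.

Correct the yield for decay: Y_obs = Y/(1 + k_d θ_c) = 0.499 / (1 + 0.0847 × 13.1) = 0.499 / 2.110 = 0.2365.
ΔS = 282 − 8.49 = 273.5 mg/L, so the substrate removal rate is 974 × 273.5/1000 = 266.4 kg bCOD/d.
Biomass synthesised: P_X = Y_obs × 266.4 = 63.01 kg VSS/d.
R_O = Q·(S₀ − S) − 1.42·P_X = 266.4 − 1.42 × 63.01 = 176.9 kg O₂/d.

R_O ≈ 177 kg O₂/d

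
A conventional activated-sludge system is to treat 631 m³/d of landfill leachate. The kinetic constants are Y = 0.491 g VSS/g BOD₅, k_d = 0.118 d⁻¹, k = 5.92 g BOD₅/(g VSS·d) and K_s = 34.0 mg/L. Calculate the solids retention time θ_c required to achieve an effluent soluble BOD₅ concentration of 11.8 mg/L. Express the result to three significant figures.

At the target effluent, Y k S/(K_s+S) = 0.491×5.92×11.8/45.80 = 0.7489 d⁻¹.
θ_c = 1/(μ − k_d) = 1/(0.7489 − 0.118) = 1/0.6309 = 1.585 d.

θ_c ≈ 1.59 d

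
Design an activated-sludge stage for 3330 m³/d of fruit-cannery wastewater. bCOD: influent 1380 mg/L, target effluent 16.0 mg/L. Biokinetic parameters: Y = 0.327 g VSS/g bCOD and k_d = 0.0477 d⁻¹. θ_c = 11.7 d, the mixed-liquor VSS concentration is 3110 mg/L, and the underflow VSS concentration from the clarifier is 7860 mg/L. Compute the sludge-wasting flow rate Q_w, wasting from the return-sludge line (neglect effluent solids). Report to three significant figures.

Steady-state biomass mass balance: V·X·(1 + k_d·θ_c) = Y·Q·(S₀ − S)·θ_c, so V = 0.327 × 3330 × (1380 − 16.0) × 11.7 / [3110 × (1 + 0.0477 × 11.7)] = 1.74×10^7 / 4846 = 3586 m³.
Wasting from the return line (neglecting effluent solids): Q_w = V·X / (θ_c·X_r) = 3586 × 3110 / (11.7 × 7860) = 121.3 m³/d.

Q_w ≈ 121 m³/d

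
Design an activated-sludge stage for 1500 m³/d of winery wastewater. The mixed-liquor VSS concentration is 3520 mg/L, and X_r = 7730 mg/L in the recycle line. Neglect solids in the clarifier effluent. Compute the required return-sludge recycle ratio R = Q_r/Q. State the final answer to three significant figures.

R ≈ 0.836

R = Q_r/Q = X/(X_r − X) = 3520 / (7730 − 3520) = 0.8361.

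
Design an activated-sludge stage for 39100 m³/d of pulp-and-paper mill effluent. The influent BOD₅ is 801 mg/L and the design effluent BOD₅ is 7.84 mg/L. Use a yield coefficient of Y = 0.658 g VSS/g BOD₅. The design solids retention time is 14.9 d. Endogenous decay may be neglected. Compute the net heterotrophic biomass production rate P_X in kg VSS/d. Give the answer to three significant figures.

P_X ≈ 20400 kg VSS/d

Since k_d ≈ 0, Y_obs = Y = 0.658 g VSS/g BOD₅.
ΔS = 801 − 7.84 = 793.2 mg/L, so the substrate removal rate is 39100 × 793.2/1000 = 31013 kg BOD₅/d.
P_X = Y_obs · Q(S₀ − S) = 0.6580 × 31013 = 20406 kg VSS/d.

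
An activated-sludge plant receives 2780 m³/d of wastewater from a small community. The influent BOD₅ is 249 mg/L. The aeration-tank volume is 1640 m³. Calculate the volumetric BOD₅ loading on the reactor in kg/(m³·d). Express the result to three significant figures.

L_v ≈ 0.422 kg BOD₅/(m³·d)

Applied BOD₅ load per unit volume = Q·S₀/V = (2780 × 249/1000)/1640 = 0.4221 kg BOD₅·m⁻³·d⁻¹.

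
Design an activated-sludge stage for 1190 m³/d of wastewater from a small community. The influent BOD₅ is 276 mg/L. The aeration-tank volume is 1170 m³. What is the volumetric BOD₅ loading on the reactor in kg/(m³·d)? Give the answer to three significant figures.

Volumetric loading L_v = Q·S₀ / V = 1190 × 276 g/m³ / 1170 m³ = 280.7 g/(m³·d) = 0.2807 kg BOD₅/(m³·d).

L_v ≈ 0.281 kg BOD₅/(m³·d)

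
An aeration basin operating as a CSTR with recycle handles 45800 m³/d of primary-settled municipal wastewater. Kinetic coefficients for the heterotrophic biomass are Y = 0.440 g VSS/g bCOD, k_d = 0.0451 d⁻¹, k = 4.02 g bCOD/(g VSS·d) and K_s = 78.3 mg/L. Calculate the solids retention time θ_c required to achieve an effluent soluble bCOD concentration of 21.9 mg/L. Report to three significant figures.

At the target effluent, Y k S/(K_s+S) = 0.440×4.02×21.9/100.2 = 0.3866 d⁻¹.
Then 1/θ_c = μ − k_d = 0.3866 − 0.0451 = 0.3415 d⁻¹, giving θ_c = 2.928 d.

θ_c ≈ 2.93 d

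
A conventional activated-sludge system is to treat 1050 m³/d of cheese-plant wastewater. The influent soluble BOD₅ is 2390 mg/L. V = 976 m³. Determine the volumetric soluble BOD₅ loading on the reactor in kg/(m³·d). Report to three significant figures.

L_v ≈ 2.57 kg soluble BOD₅/(m³·d)

Volumetric loading L_v = Q·S₀ / V = 1050 × 2390 g/m³ / 976.0 m³ = 2571 g/(m³·d) = 2.571 kg soluble BOD₅/(m³·d).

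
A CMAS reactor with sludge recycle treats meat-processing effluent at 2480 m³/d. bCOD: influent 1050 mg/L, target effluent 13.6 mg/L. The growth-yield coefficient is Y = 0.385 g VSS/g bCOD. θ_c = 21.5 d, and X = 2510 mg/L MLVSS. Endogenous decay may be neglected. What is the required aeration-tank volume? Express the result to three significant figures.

Biomass mass balance (decay neglected): V·X = Y·Q·(S₀ − S)·θ_c, so V = 0.385 × 2480 × (1050 − 13.6) × 21.5 / 2510 = 8476 m³.

V ≈ 8480 m³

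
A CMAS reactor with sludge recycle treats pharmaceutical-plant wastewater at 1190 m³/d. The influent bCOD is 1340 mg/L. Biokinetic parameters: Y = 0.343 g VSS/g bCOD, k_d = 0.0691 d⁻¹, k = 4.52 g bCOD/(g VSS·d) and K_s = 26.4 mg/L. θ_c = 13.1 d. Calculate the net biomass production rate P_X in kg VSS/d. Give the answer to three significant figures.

For a completely mixed reactor with recycle the Lawrence–McCarty relation gives S = K_s·(1 + k_d·θ_c) / [θ_c·(Y·k − k_d) − 1] = 26.4 × (1 + 0.0691 × 13.1) / [13.1 × (0.343 × 4.52 − 0.0691) − 1] = 50.30 / 18.40 = 2.733 mg/L.
The observed yield is Y_obs = Y/(1 + k_d·θ_c) = 0.343 / (1 + 0.0691 × 13.1) = 0.343 / 1.905 = 0.1800 g VSS per g bCOD removed.
Substrate removed = Q·(S₀ − S) = 1190 m³/d × (1340 − 2.73) g/m³ = 1.59×10^6 g/d = 1591 kg/d.
P_X = Y_obs · Q(S₀ − S) = 0.1800 × 1591 = 286.5 kg VSS/d.

P_X ≈ 286 kg VSS/d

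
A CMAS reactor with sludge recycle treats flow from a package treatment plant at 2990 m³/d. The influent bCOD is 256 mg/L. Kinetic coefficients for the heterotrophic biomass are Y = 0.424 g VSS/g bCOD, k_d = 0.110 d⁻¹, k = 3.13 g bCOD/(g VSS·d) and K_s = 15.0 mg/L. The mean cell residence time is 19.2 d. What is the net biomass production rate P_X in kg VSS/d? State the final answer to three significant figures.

Effluent substrate depends only on kinetics and SRT: S = K_s(1 + k_d θ_c) / [θ_c(Yk − k_d) − 1] = 15.0 × (1 + 0.110 × 19.2) / [19.2 × (0.424 × 3.13 − 0.110) − 1] = 46.68 / 22.37 = 2.087 mg/L.
Observed yield with endogenous decay: Y_obs = Y / (1 + k_d·θ_c) = 0.424 / (1 + 0.110 × 19.2) = 0.424 / 3.112 = 0.1362 g VSS/g bCOD.
Q·(S₀ − S) = 2990 × (256 − 2.09) × 10⁻³ = 759.2 kg/d removed.
Net biomass production P_X = Y_obs × Q·(S₀ − S) = 0.1362 × 759.2 = 103.4 kg VSS/d.

P_X ≈ 103 kg VSS/d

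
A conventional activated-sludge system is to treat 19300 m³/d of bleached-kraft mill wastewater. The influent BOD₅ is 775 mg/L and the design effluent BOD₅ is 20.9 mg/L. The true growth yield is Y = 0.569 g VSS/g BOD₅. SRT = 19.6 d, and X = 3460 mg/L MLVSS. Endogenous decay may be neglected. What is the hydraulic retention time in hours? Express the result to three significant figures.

τ ≈ 58.3 h

With k_d = 0 the design equation reduces to V = Y Q (S₀−S) θ_c / X = 0.569 × 19300 × (775 − 20.9) × 19.6 / 3460 = 46911 m³.
Hydraulic retention time τ = V/Q = 46911 / 19300 = 2.431 d = 58.34 h.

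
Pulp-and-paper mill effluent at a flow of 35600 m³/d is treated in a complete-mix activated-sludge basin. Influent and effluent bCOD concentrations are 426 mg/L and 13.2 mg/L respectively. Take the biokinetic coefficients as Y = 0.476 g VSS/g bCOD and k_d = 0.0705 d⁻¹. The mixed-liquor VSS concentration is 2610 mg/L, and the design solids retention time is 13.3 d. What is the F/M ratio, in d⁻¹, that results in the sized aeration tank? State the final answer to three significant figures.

From the SRT design equation V = Y Q (S₀−S) θ_c / [X (1 + k_d θ_c)] = 0.476 × 35600 × (426 − 13.2) × 13.3 / [2610 × (1 + 0.0705 × 13.3)] = 9.3×10^7 / 5057 = 18396 m³.
F/M = applied load / biomass = Q·S₀/(V·X) = 35600 × 426 / (18396 × 2610) = 0.3159 d⁻¹.

F/M ≈ 0.316 d⁻¹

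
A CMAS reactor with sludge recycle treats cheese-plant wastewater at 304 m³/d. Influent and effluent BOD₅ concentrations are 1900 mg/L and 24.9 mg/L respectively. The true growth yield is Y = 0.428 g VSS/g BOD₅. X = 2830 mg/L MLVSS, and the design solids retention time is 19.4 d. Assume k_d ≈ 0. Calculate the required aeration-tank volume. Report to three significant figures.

V ≈ 1670 m³

With k_d = 0 the design equation reduces to V = Y Q (S₀−S) θ_c / X = 0.428 × 304 × (1900 − 24.9) × 19.4 / 2830 = 1672 m³.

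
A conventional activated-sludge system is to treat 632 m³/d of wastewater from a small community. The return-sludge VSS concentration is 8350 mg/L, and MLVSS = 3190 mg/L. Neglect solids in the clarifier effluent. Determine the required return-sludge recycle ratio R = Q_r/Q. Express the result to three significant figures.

Mass balance around the secondary clarifier (neglecting effluent solids): R = X / (X_r − X) = 3190 / (8350 − 3190) = 0.6182.

R ≈ 0.618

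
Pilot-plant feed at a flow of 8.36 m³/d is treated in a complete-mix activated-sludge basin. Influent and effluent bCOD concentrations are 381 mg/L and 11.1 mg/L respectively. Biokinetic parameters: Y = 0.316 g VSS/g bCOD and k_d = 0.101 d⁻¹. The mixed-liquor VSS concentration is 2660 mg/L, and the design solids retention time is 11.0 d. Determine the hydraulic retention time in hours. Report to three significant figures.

Steady-state biomass mass balance: V·X·(1 + k_d·θ_c) = Y·Q·(S₀ − S)·θ_c, so V = 0.316 × 8.36 × (381 − 11.1) × 11.0 / [2660 × (1 + 0.101 × 11.0)] = 1.07×10^4 / 5615 = 1.914 m³.
τ = V/Q = 1.914/8.36 = 0.2290 d, or 5.495 h.

τ ≈ 5.50 h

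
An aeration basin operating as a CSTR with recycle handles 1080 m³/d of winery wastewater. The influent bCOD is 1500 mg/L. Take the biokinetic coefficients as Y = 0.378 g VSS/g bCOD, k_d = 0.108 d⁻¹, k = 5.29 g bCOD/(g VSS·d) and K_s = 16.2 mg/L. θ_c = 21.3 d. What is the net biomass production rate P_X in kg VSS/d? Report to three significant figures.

P_X ≈ 185 kg VSS/d

For a completely mixed reactor with recycle the Lawrence–McCarty relation gives S = K_s·(1 + k_d·θ_c) / [θ_c·(Y·k − k_d) − 1] = 16.2 × (1 + 0.108 × 21.3) / [21.3 × (0.378 × 5.29 − 0.108) − 1] = 53.47 / 39.29 = 1.361 mg/L.
Correct the yield for decay: Y_obs = Y/(1 + k_d θ_c) = 0.378 / (1 + 0.108 × 21.3) = 0.378 / 3.300 = 0.1145.
Q·(S₀ − S) = 1080 × (1500 − 1.36) × 10⁻³ = 1619 kg/d removed.
Net biomass production P_X = Y_obs × Q·(S₀ − S) = 0.1145 × 1619 = 185.4 kg VSS/d.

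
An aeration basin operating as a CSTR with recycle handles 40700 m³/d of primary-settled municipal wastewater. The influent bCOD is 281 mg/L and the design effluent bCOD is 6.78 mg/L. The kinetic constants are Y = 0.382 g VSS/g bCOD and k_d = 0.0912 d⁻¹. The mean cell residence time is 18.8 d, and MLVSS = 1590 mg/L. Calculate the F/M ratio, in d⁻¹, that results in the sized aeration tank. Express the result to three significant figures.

F/M ≈ 0.387 d⁻¹

Rearranging the biomass balance for a CMAS with decay, V = Y·Q·ΔS·θ_c / [X·(1+k_d θ_c)] = 0.382 × 40700 × (281 − 6.78) × 18.8 / [1590 × (1 + 0.0912 × 18.8)] = 8.02×10^7 / 4316 = 18570 m³.
F/M = applied load / biomass = Q·S₀/(V·X) = 40700 × 281 / (18570 × 1590) = 0.3873 d⁻¹.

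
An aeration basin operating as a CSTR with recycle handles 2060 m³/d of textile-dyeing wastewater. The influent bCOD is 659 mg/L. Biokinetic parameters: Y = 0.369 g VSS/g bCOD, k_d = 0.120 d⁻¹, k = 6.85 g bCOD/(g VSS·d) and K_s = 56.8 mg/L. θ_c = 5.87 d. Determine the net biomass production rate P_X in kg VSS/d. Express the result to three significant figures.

From the Monod/SRT balance for a CMAS, S = K_s·(1+k_d θ_c)/[θ_c·(Y k − k_d) − 1] = 56.8 × (1 + 0.120 × 5.87) / [5.87 × (0.369 × 6.85 − 0.120) − 1] = 96.81 / 13.13 = 7.372 mg/L.
The observed yield is Y_obs = Y/(1 + k_d·θ_c) = 0.369 / (1 + 0.120 × 5.87) = 0.369 / 1.704 = 0.2165 g VSS per g bCOD removed.
Q·(S₀ − S) = 2060 × (659 − 7.37) × 10⁻³ = 1342 kg/d removed.
P_X = Y_obs · Q(S₀ − S) = 0.2165 × 1342 = 290.6 kg VSS/d.

P_X ≈ 291 kg VSS/d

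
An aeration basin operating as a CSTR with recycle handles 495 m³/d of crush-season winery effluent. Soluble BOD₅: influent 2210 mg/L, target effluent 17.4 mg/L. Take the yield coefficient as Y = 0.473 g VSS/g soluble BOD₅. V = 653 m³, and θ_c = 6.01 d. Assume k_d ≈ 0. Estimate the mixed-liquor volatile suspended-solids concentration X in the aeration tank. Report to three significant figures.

From V·X = Y·Q·(S₀ − S)·θ_c (decay neglected): X = 0.473 × 495 × (2210 − 17.4) × 6.01 / 653 = 4725 mg/L.

X ≈ 4720 mg/L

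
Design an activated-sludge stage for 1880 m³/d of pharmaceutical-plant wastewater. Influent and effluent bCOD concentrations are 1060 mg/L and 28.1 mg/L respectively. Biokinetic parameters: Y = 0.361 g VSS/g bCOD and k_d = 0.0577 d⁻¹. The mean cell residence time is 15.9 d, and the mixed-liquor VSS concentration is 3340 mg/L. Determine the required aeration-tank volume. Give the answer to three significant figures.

Rearranging the biomass balance for a CMAS with decay, V = Y·Q·ΔS·θ_c / [X·(1+k_d θ_c)] = 0.361 × 1880 × (1060 − 28.1) × 15.9 / [3340 × (1 + 0.0577 × 15.9)] = 1.11×10^7 / 6404 = 1739 m³.

V ≈ 1740 m³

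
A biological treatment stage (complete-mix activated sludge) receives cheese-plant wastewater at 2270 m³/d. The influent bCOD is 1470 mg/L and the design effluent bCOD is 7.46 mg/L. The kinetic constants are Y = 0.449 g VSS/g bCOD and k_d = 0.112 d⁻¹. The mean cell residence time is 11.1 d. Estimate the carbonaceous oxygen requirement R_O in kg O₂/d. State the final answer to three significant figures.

Observed yield with endogenous decay: Y_obs = Y / (1 + k_d·θ_c) = 0.449 / (1 + 0.112 × 11.1) = 0.449 / 2.243 = 0.2002 g VSS/g bCOD.
Mass of bCOD removed per day: Q(S₀ − S) = 2270 × 1463 g/m³ = 3320 kg/d.
P_X = Y_obs·Q·(S₀ − S) = 0.2002 × 3320 = 664.5 kg VSS/d.
Carbonaceous O₂ demand = substrate oxidised − cell-mass equivalent = 3320 − 1.42 × 664.5 = 2376 kg O₂/d.

R_O ≈ 2380 kg O₂/d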